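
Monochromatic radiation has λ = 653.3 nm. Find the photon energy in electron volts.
1.8978 eV

Using E = hf = hc/λ:

E = hc/λ = (6.626×10⁻³⁴ J·s)(3×10⁸ m/s) / (653.3×10⁻⁹ m)
E = 1.8978 eV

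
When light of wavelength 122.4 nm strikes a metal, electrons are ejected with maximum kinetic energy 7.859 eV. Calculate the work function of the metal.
2.27 eV

From Einstein's photoelectric equation: KE_max = hf - φ = hc/λ - φ

Rearranging for φ:
φ = hc/λ - KE_max

Calculate photon energy:
E_photon = hc/λ = 10.1294 eV

Therefore:
φ = 10.1294 - 7.859 = 2.27 eV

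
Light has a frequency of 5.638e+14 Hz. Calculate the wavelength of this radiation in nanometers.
531.74 nm

Using the wave equation: c = fλ

Solving for wavelength:
λ = c/f = (3×10⁸ m/s) / (5.638e+14 Hz)
λ = 531.74 nm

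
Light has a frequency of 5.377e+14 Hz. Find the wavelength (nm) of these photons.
557.55 nm

Using the wave equation: c = fλ

Solving for wavelength:
λ = c/f = (3×10⁸ m/s) / (5.377e+14 Hz)
λ = 557.55 nm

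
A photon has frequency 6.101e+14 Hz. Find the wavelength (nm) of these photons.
491.38 nm

Using the wave equation: c = fλ

Solving for wavelength:
λ = c/f = (3×10⁸ m/s) / (6.101e+14 Hz)
λ = 491.38 nm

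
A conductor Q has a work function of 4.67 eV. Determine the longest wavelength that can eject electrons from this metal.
265.49 nm

The threshold wavelength is when the photon energy equals the work function:
hc/λ₀ = φ

Solving for λ₀:
λ₀ = hc/φ = (6.626×10⁻³⁴ J·s)(3×10⁸ m/s) / (4.67 eV × 1.602×10⁻¹⁹ J/eV)
λ₀ = 265.49 nm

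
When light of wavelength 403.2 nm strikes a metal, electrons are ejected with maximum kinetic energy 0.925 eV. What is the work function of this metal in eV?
2.15 eV

From Einstein's photoelectric equation: KE_max = hf - φ = hc/λ - φ

Rearranging for φ:
φ = hc/λ - KE_max

Calculate photon energy:
E_photon = hc/λ = 3.0750 eV

Therefore:
φ = 3.0750 - 0.925 = 2.15 eV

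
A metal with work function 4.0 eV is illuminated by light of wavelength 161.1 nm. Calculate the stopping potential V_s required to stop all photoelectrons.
3.6961 V

The stopping potential V_s satisfies: eV_s = KE_max

First, find KE_max using Einstein's equation:
E_photon = hc/λ = 7.6961 eV
KE_max = E_photon - φ = 7.6961 - 4.0 = 3.6961 eV

Since eV_s = KE_max:
V_s = KE_max/e = 3.6961 V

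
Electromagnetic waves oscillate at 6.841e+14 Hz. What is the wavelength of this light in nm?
438.23 nm

Using the wave equation: c = fλ

Solving for wavelength:
λ = c/f = (3×10⁸ m/s) / (6.841e+14 Hz)
λ = 438.23 nm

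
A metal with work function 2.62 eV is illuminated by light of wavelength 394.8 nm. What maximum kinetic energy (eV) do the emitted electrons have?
0.5204 eV

Using Einstein's photoelectric equation: KE_max = hf - φ = hc/λ - φ

First, calculate the photon energy:
E_photon = hc/λ = (6.626×10⁻³⁴ J·s)(3×10⁸ m/s) / (394.8×10⁻⁹ m)
E_photon = 3.1404 eV

Then, the maximum kinetic energy:
KE_max = E_photon - φ = 3.1404 eV - 2.62 eV = 0.5204 eV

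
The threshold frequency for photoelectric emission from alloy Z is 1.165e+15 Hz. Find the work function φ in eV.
4.82 eV

At the threshold frequency, photon energy equals work function:
φ = hf₀

Calculating:
φ = (6.626×10⁻³⁴ J·s)(1.165e+15 Hz)
φ = 4.82 eV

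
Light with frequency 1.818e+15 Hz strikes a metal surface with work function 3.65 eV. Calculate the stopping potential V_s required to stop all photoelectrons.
3.8686 V

The stopping potential V_s satisfies: eV_s = KE_max

First, find KE_max using Einstein's equation:
E_photon = hf = (6.626×10⁻³⁴ J·s)(1.818e+15 Hz) = 7.5186 eV
KE_max = E_photon - φ = 7.5186 - 3.65 = 3.8686 eV

Since eV_s = KE_max:
V_s = KE_max/e = 3.8686 V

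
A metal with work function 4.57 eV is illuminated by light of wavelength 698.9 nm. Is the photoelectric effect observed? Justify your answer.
No

For photoemission, the photon energy must exceed the work function.

Photon energy: E = hc/λ = 1.7740 eV
Work function: φ = 4.57 eV

Since E_photon (1.7740 eV) < φ (4.57 eV), photoemission will NOT occur.
The threshold wavelength is λ₀ = hc/φ = 271.3 nm.
Since 698.9 nm > 271.3 nm, the photons lack sufficient energy.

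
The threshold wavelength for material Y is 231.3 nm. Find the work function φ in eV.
5.36 eV

At the threshold wavelength, photon energy equals work function:
φ = hc/λ₀

Calculating:
φ = (6.626×10⁻³⁴ J·s)(3×10⁸ m/s) / (231.3×10⁻⁹ m)
φ = 5.36 eV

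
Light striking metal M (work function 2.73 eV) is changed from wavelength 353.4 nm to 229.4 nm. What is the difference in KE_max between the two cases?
1.8964 eV

Using Einstein's equation: KE_max = hc/λ - φ

For λ₁ = 353.4 nm:
KE₁ = hc/λ₁ - φ = 3.5083 - 2.73 = 0.7783 eV

For λ₂ = 229.4 nm:
KE₂ = hc/λ₂ - φ = 5.4047 - 2.73 = 2.6747 eV

Change in KE:
ΔKE = KE₂ - KE₁ = 2.6747 - 0.7783 = 1.8964 eV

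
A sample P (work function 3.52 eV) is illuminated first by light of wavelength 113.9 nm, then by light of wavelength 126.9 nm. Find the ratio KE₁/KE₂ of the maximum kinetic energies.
1.1784

Using Einstein's equation: KE_max = hc/λ - φ

For λ₁ = 113.9 nm:
E₁ = hc/λ₁ = 10.8854 eV
KE₁ = E₁ - φ = 10.8854 - 3.52 = 7.3654 eV

For λ₂ = 126.9 nm:
E₂ = hc/λ₂ = 9.7702 eV
KE₂ = E₂ - φ = 9.7702 - 3.52 = 6.2502 eV

Ratio: KE₁/KE₂ = 7.3654/6.2502 = 1.1784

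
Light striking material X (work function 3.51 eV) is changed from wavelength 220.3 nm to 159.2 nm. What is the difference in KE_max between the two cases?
2.1600 eV

Using Einstein's equation: KE_max = hc/λ - φ

For λ₁ = 220.3 nm:
KE₁ = hc/λ₁ - φ = 5.6280 - 3.51 = 2.1180 eV

For λ₂ = 159.2 nm:
KE₂ = hc/λ₂ - φ = 7.7880 - 3.51 = 4.2780 eV

Change in KE:
ΔKE = KE₂ - KE₁ = 4.2780 - 2.1180 = 2.1600 eV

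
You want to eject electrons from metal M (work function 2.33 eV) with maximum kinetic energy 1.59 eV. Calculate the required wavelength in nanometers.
316.29 nm

From Einstein's equation: KE_max = hc/λ - φ

Rearranging for λ:
hc/λ = KE_max + φ
λ = hc/(KE_max + φ)

Required photon energy:
E_photon = KE_max + φ = 1.59 + 2.33 = 3.92 eV

Required wavelength:
λ = hc/E_photon = (6.626×10⁻³⁴)(3×10⁸) / (3.92 × 1.602×10⁻¹⁹)
λ = 316.29 nm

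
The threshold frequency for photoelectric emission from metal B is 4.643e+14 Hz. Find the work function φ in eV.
1.92 eV

At the threshold frequency, photon energy equals work function:
φ = hf₀

Calculating:
φ = (6.626×10⁻³⁴ J·s)(4.643e+14 Hz)
φ = 1.92 eV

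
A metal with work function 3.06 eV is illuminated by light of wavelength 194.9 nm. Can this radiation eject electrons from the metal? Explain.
Yes

For photoemission, the photon energy must exceed the work function.

Photon energy: E = hc/λ = 6.3614 eV
Work function: φ = 3.06 eV

Since E_photon (6.3614 eV) > φ (3.06 eV), photoemission WILL occur.
The threshold wavelength is λ₀ = hc/φ = 405.2 nm.
Since 194.9 nm < 405.2 nm, the light has sufficient energy.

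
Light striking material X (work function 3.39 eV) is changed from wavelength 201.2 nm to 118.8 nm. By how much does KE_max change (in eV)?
4.2741 eV

Using Einstein's equation: KE_max = hc/λ - φ

For λ₁ = 201.2 nm:
KE₁ = hc/λ₁ - φ = 6.1622 - 3.39 = 2.7722 eV

For λ₂ = 118.8 nm:
KE₂ = hc/λ₂ - φ = 10.4364 - 3.39 = 7.0464 eV

Change in KE:
ΔKE = KE₂ - KE₁ = 7.0464 - 2.7722 = 4.2741 eV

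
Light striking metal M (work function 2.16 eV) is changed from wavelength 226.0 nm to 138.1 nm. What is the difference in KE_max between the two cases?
3.4918 eV

Using Einstein's equation: KE_max = hc/λ - φ

For λ₁ = 226.0 nm:
KE₁ = hc/λ₁ - φ = 5.4860 - 2.16 = 3.3260 eV

For λ₂ = 138.1 nm:
KE₂ = hc/λ₂ - φ = 8.9779 - 2.16 = 6.8179 eV

Change in KE:
ΔKE = KE₂ - KE₁ = 6.8179 - 3.3260 = 3.4918 eV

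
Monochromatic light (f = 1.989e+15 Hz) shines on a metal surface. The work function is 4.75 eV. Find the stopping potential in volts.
3.4758 V

The stopping potential V_s satisfies: eV_s = KE_max

First, find KE_max using Einstein's equation:
E_photon = hf = (6.626×10⁻³⁴ J·s)(1.989e+15 Hz) = 8.2258 eV
KE_max = E_photon - φ = 8.2258 - 4.75 = 3.4758 eV

Since eV_s = KE_max:
V_s = KE_max/e = 3.4758 V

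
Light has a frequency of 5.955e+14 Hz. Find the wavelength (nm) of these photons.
503.43 nm

Using the wave equation: c = fλ

Solving for wavelength:
λ = c/f = (3×10⁸ m/s) / (5.955e+14 Hz)
λ = 503.43 nm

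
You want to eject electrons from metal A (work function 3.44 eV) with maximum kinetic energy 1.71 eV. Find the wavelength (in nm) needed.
240.75 nm

From Einstein's equation: KE_max = hc/λ - φ

Rearranging for λ:
hc/λ = KE_max + φ
λ = hc/(KE_max + φ)

Required photon energy:
E_photon = KE_max + φ = 1.71 + 3.44 = 5.15 eV

Required wavelength:
λ = hc/E_photon = (6.626×10⁻³⁴)(3×10⁸) / (5.15 × 1.602×10⁻¹⁹)
λ = 240.75 nm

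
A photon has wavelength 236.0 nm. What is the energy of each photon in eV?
5.2536 eV

Using E = hf = hc/λ:

E = hc/λ = (6.626×10⁻³⁴ J·s)(3×10⁸ m/s) / (236.0×10⁻⁹ m)
E = 5.2536 eV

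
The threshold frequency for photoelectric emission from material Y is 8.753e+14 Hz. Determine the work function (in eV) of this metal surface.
3.62 eV

At the threshold frequency, photon energy equals work function:
φ = hf₀

Calculating:
φ = (6.626×10⁻³⁴ J·s)(8.753e+14 Hz)
φ = 3.62 eV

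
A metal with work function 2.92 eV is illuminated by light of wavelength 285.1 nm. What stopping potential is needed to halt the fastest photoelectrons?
1.4288 V

The stopping potential V_s satisfies: eV_s = KE_max

First, find KE_max using Einstein's equation:
E_photon = hc/λ = 4.3488 eV
KE_max = E_photon - φ = 4.3488 - 2.92 = 1.4288 eV

Since eV_s = KE_max:
V_s = KE_max/e = 1.4288 V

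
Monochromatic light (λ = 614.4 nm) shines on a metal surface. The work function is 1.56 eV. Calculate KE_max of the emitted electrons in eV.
0.4580 eV

Using Einstein's photoelectric equation: KE_max = hf - φ = hc/λ - φ

First, calculate the photon energy:
E_photon = hc/λ = (6.626×10⁻³⁴ J·s)(3×10⁸ m/s) / (614.4×10⁻⁹ m)
E_photon = 2.0180 eV

Then, the maximum kinetic energy:
KE_max = E_photon - φ = 2.0180 eV - 1.56 eV = 0.4580 eV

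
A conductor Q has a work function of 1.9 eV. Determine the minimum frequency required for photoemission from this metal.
4.5942e+14 Hz

The threshold frequency is when the photon energy equals the work function:
hf₀ = φ

Solving for f₀:
f₀ = φ/h = (1.9 eV × 1.602×10⁻¹⁹ J/eV) / (6.626×10⁻³⁴ J·s)
f₀ = 4.5942e+14 Hz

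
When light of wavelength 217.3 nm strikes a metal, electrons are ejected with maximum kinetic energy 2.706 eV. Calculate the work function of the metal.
3.00 eV

From Einstein's photoelectric equation: KE_max = hf - φ = hc/λ - φ

Rearranging for φ:
φ = hc/λ - KE_max

Calculate photon energy:
E_photon = hc/λ = 5.7057 eV

Therefore:
φ = 5.7057 - 2.706 = 3.00 eV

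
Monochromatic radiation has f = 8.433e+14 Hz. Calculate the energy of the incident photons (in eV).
3.4876 eV

Using E = hf:

E = hf = (6.626×10⁻³⁴ J·s)(8.433e+14 Hz)
E = 3.4876 eV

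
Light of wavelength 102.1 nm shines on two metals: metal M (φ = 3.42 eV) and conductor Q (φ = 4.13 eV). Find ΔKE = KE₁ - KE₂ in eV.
0.7100 eV

Using KE_max = hc/λ - φ for each metal:

Photon energy: E = hc/λ = 12.1434 eV

For metal M (φ₁ = 3.42 eV):
KE₁ = E - φ₁ = 12.1434 - 3.42 = 8.7234 eV

For conductor Q (φ₂ = 4.13 eV):
KE₂ = E - φ₂ = 12.1434 - 4.13 = 8.0134 eV

Difference:
ΔKE = KE₁ - KE₂ = 8.7234 - 8.0134 = 0.7100 eV

Note: The difference equals the difference in work functions: 4.13 - 3.42 = 0.71 eV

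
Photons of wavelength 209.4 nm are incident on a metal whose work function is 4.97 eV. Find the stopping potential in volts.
0.9509 V

The stopping potential V_s satisfies: eV_s = KE_max

First, find KE_max using Einstein's equation:
E_photon = hc/λ = 5.9209 eV
KE_max = E_photon - φ = 5.9209 - 4.97 = 0.9509 eV

Since eV_s = KE_max:
V_s = KE_max/e = 0.9509 V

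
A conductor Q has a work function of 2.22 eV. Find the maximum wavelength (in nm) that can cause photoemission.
558.49 nm

The threshold wavelength is when the photon energy equals the work function:
hc/λ₀ = φ

Solving for λ₀:
λ₀ = hc/φ = (6.626×10⁻³⁴ J·s)(3×10⁸ m/s) / (2.22 eV × 1.602×10⁻¹⁹ J/eV)
λ₀ = 558.49 nm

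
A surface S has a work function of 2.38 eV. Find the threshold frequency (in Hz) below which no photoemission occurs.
5.7548e+14 Hz

The threshold frequency is when the photon energy equals the work function:
hf₀ = φ

Solving for f₀:
f₀ = φ/h = (2.38 eV × 1.602×10⁻¹⁹ J/eV) / (6.626×10⁻³⁴ J·s)
f₀ = 5.7548e+14 Hz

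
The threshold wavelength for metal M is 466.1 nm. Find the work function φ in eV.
2.66 eV

At the threshold wavelength, photon energy equals work function:
φ = hc/λ₀

Calculating:
φ = (6.626×10⁻³⁴ J·s)(3×10⁸ m/s) / (466.1×10⁻⁹ m)
φ = 2.66 eV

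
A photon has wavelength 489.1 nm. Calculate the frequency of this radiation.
6.1295e+14 Hz

Using the wave equation: c = fλ

Solving for frequency:
f = c/λ = (3×10⁸ m/s) / (489.1×10⁻⁹ m)
f = 6.1295e+14 Hz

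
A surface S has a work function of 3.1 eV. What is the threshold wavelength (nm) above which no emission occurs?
399.95 nm

The threshold wavelength is when the photon energy equals the work function:
hc/λ₀ = φ

Solving for λ₀:
λ₀ = hc/φ = (6.626×10⁻³⁴ J·s)(3×10⁸ m/s) / (3.1 eV × 1.602×10⁻¹⁹ J/eV)
λ₀ = 399.95 nm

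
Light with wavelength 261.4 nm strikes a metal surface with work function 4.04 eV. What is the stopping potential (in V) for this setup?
0.7031 V

The stopping potential V_s satisfies: eV_s = KE_max

First, find KE_max using Einstein's equation:
E_photon = hc/λ = 4.7431 eV
KE_max = E_photon - φ = 4.7431 - 4.04 = 0.7031 eV

Since eV_s = KE_max:
V_s = KE_max/e = 0.7031 V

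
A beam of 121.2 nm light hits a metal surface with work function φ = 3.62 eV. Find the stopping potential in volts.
6.6097 V

The stopping potential V_s satisfies: eV_s = KE_max

First, find KE_max using Einstein's equation:
E_photon = hc/λ = 10.2297 eV
KE_max = E_photon - φ = 10.2297 - 3.62 = 6.6097 eV

Since eV_s = KE_max:
V_s = KE_max/e = 6.6097 V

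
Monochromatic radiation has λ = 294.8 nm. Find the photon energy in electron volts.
4.2057 eV

Using E = hf = hc/λ:

E = hc/λ = (6.626×10⁻³⁴ J·s)(3×10⁸ m/s) / (294.8×10⁻⁹ m)
E = 4.2057 eV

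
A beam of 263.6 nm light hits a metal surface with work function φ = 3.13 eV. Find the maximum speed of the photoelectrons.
7.4398e+05 m/s

First, find the maximum kinetic energy:
E_photon = hc/λ = 4.7035 eV
KE_max = E_photon - φ = 4.7035 - 3.13 = 1.5735 eV

Convert to Joules: KE_max = 1.5735 × 1.602×10⁻¹⁹ J = 2.5210e-19 J

Then use KE = ½mv² to find velocity:
v = √(2·KE/m) = √(2 × 2.5210e-19 J / 9.109e-31 kg)
v = 7.4398e+05 m/s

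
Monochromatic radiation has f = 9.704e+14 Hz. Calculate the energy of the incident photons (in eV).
4.0133 eV

Using E = hf:

E = hf = (6.626×10⁻³⁴ J·s)(9.704e+14 Hz)
E = 4.0133 eV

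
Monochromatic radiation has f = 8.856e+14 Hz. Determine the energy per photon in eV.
3.6625 eV

Using E = hf:

E = hf = (6.626×10⁻³⁴ J·s)(8.856e+14 Hz)
E = 3.6625 eV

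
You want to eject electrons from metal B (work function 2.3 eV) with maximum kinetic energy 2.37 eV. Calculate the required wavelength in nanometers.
265.49 nm

From Einstein's equation: KE_max = hc/λ - φ

Rearranging for λ:
hc/λ = KE_max + φ
λ = hc/(KE_max + φ)

Required photon energy:
E_photon = KE_max + φ = 2.37 + 2.3 = 4.67 eV

Required wavelength:
λ = hc/E_photon = (6.626×10⁻³⁴)(3×10⁸) / (4.67 × 1.602×10⁻¹⁹)
λ = 265.49 nm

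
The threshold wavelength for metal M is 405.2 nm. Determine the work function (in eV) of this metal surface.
3.06 eV

At the threshold wavelength, photon energy equals work function:
φ = hc/λ₀

Calculating:
φ = (6.626×10⁻³⁴ J·s)(3×10⁸ m/s) / (405.2×10⁻⁹ m)
φ = 3.06 eV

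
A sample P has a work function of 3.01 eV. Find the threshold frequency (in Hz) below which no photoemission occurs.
7.2781e+14 Hz

The threshold frequency is when the photon energy equals the work function:
hf₀ = φ

Solving for f₀:
f₀ = φ/h = (3.01 eV × 1.602×10⁻¹⁹ J/eV) / (6.626×10⁻³⁴ J·s)
f₀ = 7.2781e+14 Hz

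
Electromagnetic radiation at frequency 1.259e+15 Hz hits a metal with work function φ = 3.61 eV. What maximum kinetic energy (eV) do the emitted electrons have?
1.5968 eV

Using Einstein's photoelectric equation: KE_max = hf - φ

First, calculate the photon energy:
E_photon = hf = (6.626×10⁻³⁴ J·s)(1.259e+15 Hz)
E_photon = 5.2068 eV

Then, the maximum kinetic energy:
KE_max = E_photon - φ = 5.2068 eV - 3.61 eV = 1.5968 eV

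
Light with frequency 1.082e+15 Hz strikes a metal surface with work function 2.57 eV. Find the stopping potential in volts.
1.9048 V

The stopping potential V_s satisfies: eV_s = KE_max

First, find KE_max using Einstein's equation:
E_photon = hf = (6.626×10⁻³⁴ J·s)(1.082e+15 Hz) = 4.4748 eV
KE_max = E_photon - φ = 4.4748 - 2.57 = 1.9048 eV

Since eV_s = KE_max:
V_s = KE_max/e = 1.9048 V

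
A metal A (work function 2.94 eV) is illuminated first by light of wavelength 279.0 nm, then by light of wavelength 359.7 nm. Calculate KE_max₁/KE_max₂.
2.9669

Using Einstein's equation: KE_max = hc/λ - φ

For λ₁ = 279.0 nm:
E₁ = hc/λ₁ = 4.4439 eV
KE₁ = E₁ - φ = 4.4439 - 2.94 = 1.5039 eV

For λ₂ = 359.7 nm:
E₂ = hc/λ₂ = 3.4469 eV
KE₂ = E₂ - φ = 3.4469 - 2.94 = 0.5069 eV

Ratio: KE₁/KE₂ = 1.5039/0.5069 = 2.9669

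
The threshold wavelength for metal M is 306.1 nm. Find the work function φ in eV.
4.05 eV

At the threshold wavelength, photon energy equals work function:
φ = hc/λ₀

Calculating:
φ = (6.626×10⁻³⁴ J·s)(3×10⁸ m/s) / (306.1×10⁻⁹ m)
φ = 4.05 eV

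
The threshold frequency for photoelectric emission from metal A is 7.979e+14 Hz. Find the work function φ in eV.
3.30 eV

At the threshold frequency, photon energy equals work function:
φ = hf₀

Calculating:
φ = (6.626×10⁻³⁴ J·s)(7.979e+14 Hz)
φ = 3.30 eV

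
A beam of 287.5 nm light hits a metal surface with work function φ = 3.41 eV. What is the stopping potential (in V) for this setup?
0.9025 V

The stopping potential V_s satisfies: eV_s = KE_max

First, find KE_max using Einstein's equation:
E_photon = hc/λ = 4.3125 eV
KE_max = E_photon - φ = 4.3125 - 3.41 = 0.9025 eV

Since eV_s = KE_max:
V_s = KE_max/e = 0.9025 V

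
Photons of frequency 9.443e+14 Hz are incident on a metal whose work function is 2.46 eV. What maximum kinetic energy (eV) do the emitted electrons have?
1.4453 eV

Using Einstein's photoelectric equation: KE_max = hf - φ

First, calculate the photon energy:
E_photon = hf = (6.626×10⁻³⁴ J·s)(9.443e+14 Hz)
E_photon = 3.9053 eV

Then, the maximum kinetic energy:
KE_max = E_photon - φ = 3.9053 eV - 2.46 eV = 1.4453 eV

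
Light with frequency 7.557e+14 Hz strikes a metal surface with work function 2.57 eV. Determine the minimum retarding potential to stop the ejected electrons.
0.5553 V

The stopping potential V_s satisfies: eV_s = KE_max

First, find KE_max using Einstein's equation:
E_photon = hf = (6.626×10⁻³⁴ J·s)(7.557e+14 Hz) = 3.1253 eV
KE_max = E_photon - φ = 3.1253 - 2.57 = 0.5553 eV

Since eV_s = KE_max:
V_s = KE_max/e = 0.5553 V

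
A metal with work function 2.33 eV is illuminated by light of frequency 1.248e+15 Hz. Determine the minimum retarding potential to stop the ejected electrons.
2.8313 V

The stopping potential V_s satisfies: eV_s = KE_max

First, find KE_max using Einstein's equation:
E_photon = hf = (6.626×10⁻³⁴ J·s)(1.248e+15 Hz) = 5.1613 eV
KE_max = E_photon - φ = 5.1613 - 2.33 = 2.8313 eV

Since eV_s = KE_max:
V_s = KE_max/e = 2.8313 V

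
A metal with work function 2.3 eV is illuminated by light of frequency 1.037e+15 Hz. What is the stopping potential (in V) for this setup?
1.9887 V

The stopping potential V_s satisfies: eV_s = KE_max

First, find KE_max using Einstein's equation:
E_photon = hf = (6.626×10⁻³⁴ J·s)(1.037e+15 Hz) = 4.2887 eV
KE_max = E_photon - φ = 4.2887 - 2.3 = 1.9887 eV

Since eV_s = KE_max:
V_s = KE_max/e = 1.9887 V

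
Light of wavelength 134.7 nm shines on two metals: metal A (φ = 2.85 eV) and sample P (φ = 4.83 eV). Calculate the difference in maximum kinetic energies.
1.9800 eV

Using KE_max = hc/λ - φ for each metal:

Photon energy: E = hc/λ = 9.2045 eV

For metal A (φ₁ = 2.85 eV):
KE₁ = E - φ₁ = 9.2045 - 2.85 = 6.3545 eV

For sample P (φ₂ = 4.83 eV):
KE₂ = E - φ₂ = 9.2045 - 4.83 = 4.3745 eV

Difference:
ΔKE = KE₁ - KE₂ = 6.3545 - 4.3745 = 1.9800 eV

Note: The difference equals the difference in work functions: 4.83 - 2.85 = 1.98 eV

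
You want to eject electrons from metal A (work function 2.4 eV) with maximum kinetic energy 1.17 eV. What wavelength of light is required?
347.29 nm

From Einstein's equation: KE_max = hc/λ - φ

Rearranging for λ:
hc/λ = KE_max + φ
λ = hc/(KE_max + φ)

Required photon energy:
E_photon = KE_max + φ = 1.17 + 2.4 = 3.57 eV

Required wavelength:
λ = hc/E_photon = (6.626×10⁻³⁴)(3×10⁸) / (3.57 × 1.602×10⁻¹⁹)
λ = 347.29 nm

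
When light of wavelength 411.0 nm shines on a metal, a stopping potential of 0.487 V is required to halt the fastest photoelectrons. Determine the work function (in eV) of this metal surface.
2.53 eV

The stopping potential gives the maximum kinetic energy: KE_max = eV_s = 0.487 eV

From Einstein's photoelectric equation: KE_max = hc/λ - φ
Rearranging: φ = hc/λ - KE_max

Calculate photon energy:
E_photon = hc/λ = (6.626×10⁻³⁴ J·s)(3×10⁸ m/s) / (411.0×10⁻⁹ m) = 3.0166 eV

Therefore:
φ = 3.0166 - 0.487 = 2.53 eV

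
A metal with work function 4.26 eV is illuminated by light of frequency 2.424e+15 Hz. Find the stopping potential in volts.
5.7649 V

The stopping potential V_s satisfies: eV_s = KE_max

First, find KE_max using Einstein's equation:
E_photon = hf = (6.626×10⁻³⁴ J·s)(2.424e+15 Hz) = 10.0249 eV
KE_max = E_photon - φ = 10.0249 - 4.26 = 5.7649 eV

Since eV_s = KE_max:
V_s = KE_max/e = 5.7649 V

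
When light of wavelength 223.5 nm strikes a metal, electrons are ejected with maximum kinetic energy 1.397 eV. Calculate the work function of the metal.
4.15 eV

From Einstein's photoelectric equation: KE_max = hf - φ = hc/λ - φ

Rearranging for φ:
φ = hc/λ - KE_max

Calculate photon energy:
E_photon = hc/λ = 5.5474 eV

Therefore:
φ = 5.5474 - 1.397 = 4.15 eV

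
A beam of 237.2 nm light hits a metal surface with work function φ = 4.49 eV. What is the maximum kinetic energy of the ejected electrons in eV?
0.7370 eV

Using Einstein's photoelectric equation: KE_max = hf - φ = hc/λ - φ

First, calculate the photon energy:
E_photon = hc/λ = (6.626×10⁻³⁴ J·s)(3×10⁸ m/s) / (237.2×10⁻⁹ m)
E_photon = 5.2270 eV

Then, the maximum kinetic energy:
KE_max = E_photon - φ = 5.2270 eV - 4.49 eV = 0.7370 eV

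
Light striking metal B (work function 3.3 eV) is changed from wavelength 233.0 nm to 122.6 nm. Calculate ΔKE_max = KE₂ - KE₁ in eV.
4.7917 eV

Using Einstein's equation: KE_max = hc/λ - φ

For λ₁ = 233.0 nm:
KE₁ = hc/λ₁ - φ = 5.3212 - 3.3 = 2.0212 eV

For λ₂ = 122.6 nm:
KE₂ = hc/λ₂ - φ = 10.1129 - 3.3 = 6.8129 eV

Change in KE:
ΔKE = KE₂ - KE₁ = 6.8129 - 2.0212 = 4.7917 eV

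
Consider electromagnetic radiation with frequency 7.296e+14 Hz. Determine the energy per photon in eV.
3.0174 eV

Using E = hf:

E = hf = (6.626×10⁻³⁴ J·s)(7.296e+14 Hz)
E = 3.0174 eV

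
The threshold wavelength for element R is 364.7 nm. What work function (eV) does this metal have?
3.40 eV

At the threshold wavelength, photon energy equals work function:
φ = hc/λ₀

Calculating:
φ = (6.626×10⁻³⁴ J·s)(3×10⁸ m/s) / (364.7×10⁻⁹ m)
φ = 3.40 eV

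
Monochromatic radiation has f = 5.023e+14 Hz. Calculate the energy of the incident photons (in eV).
2.0773 eV

Using E = hf:

E = hf = (6.626×10⁻³⁴ J·s)(5.023e+14 Hz)
E = 2.0773 eV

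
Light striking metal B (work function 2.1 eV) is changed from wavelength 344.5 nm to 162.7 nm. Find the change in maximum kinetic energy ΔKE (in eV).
4.0215 eV

Using Einstein's equation: KE_max = hc/λ - φ

For λ₁ = 344.5 nm:
KE₁ = hc/λ₁ - φ = 3.5990 - 2.1 = 1.4990 eV

For λ₂ = 162.7 nm:
KE₂ = hc/λ₂ - φ = 7.6204 - 2.1 = 5.5204 eV

Change in KE:
ΔKE = KE₂ - KE₁ = 5.5204 - 1.4990 = 4.0215 eV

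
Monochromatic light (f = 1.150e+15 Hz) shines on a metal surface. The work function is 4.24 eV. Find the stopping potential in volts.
0.5160 V

The stopping potential V_s satisfies: eV_s = KE_max

First, find KE_max using Einstein's equation:
E_photon = hf = (6.626×10⁻³⁴ J·s)(1.150e+15 Hz) = 4.7560 eV
KE_max = E_photon - φ = 4.7560 - 4.24 = 0.5160 eV

Since eV_s = KE_max:
V_s = KE_max/e = 0.5160 V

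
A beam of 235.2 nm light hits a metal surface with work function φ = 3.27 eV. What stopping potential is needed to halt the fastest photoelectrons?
2.0014 V

The stopping potential V_s satisfies: eV_s = KE_max

First, find KE_max using Einstein's equation:
E_photon = hc/λ = 5.2714 eV
KE_max = E_photon - φ = 5.2714 - 3.27 = 2.0014 eV

Since eV_s = KE_max:
V_s = KE_max/e = 2.0014 V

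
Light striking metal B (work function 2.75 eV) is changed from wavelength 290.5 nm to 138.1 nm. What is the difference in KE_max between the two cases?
4.7099 eV

Using Einstein's equation: KE_max = hc/λ - φ

For λ₁ = 290.5 nm:
KE₁ = hc/λ₁ - φ = 4.2680 - 2.75 = 1.5180 eV

For λ₂ = 138.1 nm:
KE₂ = hc/λ₂ - φ = 8.9779 - 2.75 = 6.2279 eV

Change in KE:
ΔKE = KE₂ - KE₁ = 6.2279 - 1.5180 = 4.7099 eV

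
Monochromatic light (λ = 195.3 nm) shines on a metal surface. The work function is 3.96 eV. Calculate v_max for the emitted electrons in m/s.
9.1660e+05 m/s

First, find the maximum kinetic energy:
E_photon = hc/λ = 6.3484 eV
KE_max = E_photon - φ = 6.3484 - 3.96 = 2.3884 eV

Convert to Joules: KE_max = 2.3884 × 1.602×10⁻¹⁹ J = 3.8266e-19 J

Then use KE = ½mv² to find velocity:
v = √(2·KE/m) = √(2 × 3.8266e-19 J / 9.109e-31 kg)
v = 9.1660e+05 m/s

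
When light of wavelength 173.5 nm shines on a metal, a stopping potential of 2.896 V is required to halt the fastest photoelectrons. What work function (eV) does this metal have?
4.25 eV

The stopping potential gives the maximum kinetic energy: KE_max = eV_s = 2.896 eV

From Einstein's photoelectric equation: KE_max = hc/λ - φ
Rearranging: φ = hc/λ - KE_max

Calculate photon energy:
E_photon = hc/λ = (6.626×10⁻³⁴ J·s)(3×10⁸ m/s) / (173.5×10⁻⁹ m) = 7.1461 eV

Therefore:
φ = 7.1461 - 2.896 = 4.25 eV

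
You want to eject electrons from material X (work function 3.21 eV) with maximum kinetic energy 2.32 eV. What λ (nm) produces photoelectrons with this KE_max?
224.20 nm

From Einstein's equation: KE_max = hc/λ - φ

Rearranging for λ:
hc/λ = KE_max + φ
λ = hc/(KE_max + φ)

Required photon energy:
E_photon = KE_max + φ = 2.32 + 3.21 = 5.53 eV

Required wavelength:
λ = hc/E_photon = (6.626×10⁻³⁴)(3×10⁸) / (5.53 × 1.602×10⁻¹⁹)
λ = 224.20 nm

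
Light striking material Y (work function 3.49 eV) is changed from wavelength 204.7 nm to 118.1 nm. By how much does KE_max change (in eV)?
4.4414 eV

Using Einstein's equation: KE_max = hc/λ - φ

For λ₁ = 204.7 nm:
KE₁ = hc/λ₁ - φ = 6.0569 - 3.49 = 2.5669 eV

For λ₂ = 118.1 nm:
KE₂ = hc/λ₂ - φ = 10.4982 - 3.49 = 7.0082 eV

Change in KE:
ΔKE = KE₂ - KE₁ = 7.0082 - 2.5669 = 4.4414 eV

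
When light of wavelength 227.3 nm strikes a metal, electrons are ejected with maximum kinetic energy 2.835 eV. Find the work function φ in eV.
2.62 eV

From Einstein's photoelectric equation: KE_max = hf - φ = hc/λ - φ

Rearranging for φ:
φ = hc/λ - KE_max

Calculate photon energy:
E_photon = hc/λ = 5.4547 eV

Therefore:
φ = 5.4547 - 2.835 = 2.62 eV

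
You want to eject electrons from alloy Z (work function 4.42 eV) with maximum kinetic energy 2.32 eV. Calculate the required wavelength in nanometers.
183.95 nm

From Einstein's equation: KE_max = hc/λ - φ

Rearranging for λ:
hc/λ = KE_max + φ
λ = hc/(KE_max + φ)

Required photon energy:
E_photon = KE_max + φ = 2.32 + 4.42 = 6.74 eV

Required wavelength:
λ = hc/E_photon = (6.626×10⁻³⁴)(3×10⁸) / (6.74 × 1.602×10⁻¹⁹)
λ = 183.95 nm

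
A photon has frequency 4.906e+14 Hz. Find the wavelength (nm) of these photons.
611.07 nm

Using the wave equation: c = fλ

Solving for wavelength:
λ = c/f = (3×10⁸ m/s) / (4.906e+14 Hz)
λ = 611.07 nm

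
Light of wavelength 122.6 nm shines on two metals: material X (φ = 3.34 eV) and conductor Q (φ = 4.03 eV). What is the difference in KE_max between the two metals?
0.6900 eV

Using KE_max = hc/λ - φ for each metal:

Photon energy: E = hc/λ = 10.1129 eV

For material X (φ₁ = 3.34 eV):
KE₁ = E - φ₁ = 10.1129 - 3.34 = 6.7729 eV

For conductor Q (φ₂ = 4.03 eV):
KE₂ = E - φ₂ = 10.1129 - 4.03 = 6.0829 eV

Difference:
ΔKE = KE₁ - KE₂ = 6.7729 - 6.0829 = 0.6900 eV

Note: The difference equals the difference in work functions: 4.03 - 3.34 = 0.69 eV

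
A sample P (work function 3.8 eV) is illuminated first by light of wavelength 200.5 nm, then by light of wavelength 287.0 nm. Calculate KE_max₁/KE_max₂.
4.5841

Using Einstein's equation: KE_max = hc/λ - φ

For λ₁ = 200.5 nm:
E₁ = hc/λ₁ = 6.1838 eV
KE₁ = E₁ - φ = 6.1838 - 3.8 = 2.3838 eV

For λ₂ = 287.0 nm:
E₂ = hc/λ₂ = 4.3200 eV
KE₂ = E₂ - φ = 4.3200 - 3.8 = 0.5200 eV

Ratio: KE₁/KE₂ = 2.3838/0.5200 = 4.5841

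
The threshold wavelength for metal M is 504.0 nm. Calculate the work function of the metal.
2.46 eV

At the threshold wavelength, photon energy equals work function:
φ = hc/λ₀

Calculating:
φ = (6.626×10⁻³⁴ J·s)(3×10⁸ m/s) / (504.0×10⁻⁹ m)
φ = 2.46 eV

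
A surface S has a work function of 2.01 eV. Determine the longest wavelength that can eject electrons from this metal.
616.84 nm

The threshold wavelength is when the photon energy equals the work function:
hc/λ₀ = φ

Solving for λ₀:
λ₀ = hc/φ = (6.626×10⁻³⁴ J·s)(3×10⁸ m/s) / (2.01 eV × 1.602×10⁻¹⁹ J/eV)
λ₀ = 616.84 nm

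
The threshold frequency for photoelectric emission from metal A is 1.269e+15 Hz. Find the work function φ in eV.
5.25 eV

At the threshold frequency, photon energy equals work function:
φ = hf₀

Calculating:
φ = (6.626×10⁻³⁴ J·s)(1.269e+15 Hz)
φ = 5.25 eV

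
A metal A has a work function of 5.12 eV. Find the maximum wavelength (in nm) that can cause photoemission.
242.16 nm

The threshold wavelength is when the photon energy equals the work function:
hc/λ₀ = φ

Solving for λ₀:
λ₀ = hc/φ = (6.626×10⁻³⁴ J·s)(3×10⁸ m/s) / (5.12 eV × 1.602×10⁻¹⁹ J/eV)
λ₀ = 242.16 nm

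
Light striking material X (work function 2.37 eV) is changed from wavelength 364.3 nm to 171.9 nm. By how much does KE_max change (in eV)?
3.8092 eV

Using Einstein's equation: KE_max = hc/λ - φ

For λ₁ = 364.3 nm:
KE₁ = hc/λ₁ - φ = 3.4034 - 2.37 = 1.0334 eV

For λ₂ = 171.9 nm:
KE₂ = hc/λ₂ - φ = 7.2126 - 2.37 = 4.8426 eV

Change in KE:
ΔKE = KE₂ - KE₁ = 4.8426 - 1.0334 = 3.8092 eV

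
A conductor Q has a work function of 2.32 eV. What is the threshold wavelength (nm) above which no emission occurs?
534.41 nm

The threshold wavelength is when the photon energy equals the work function:
hc/λ₀ = φ

Solving for λ₀:
λ₀ = hc/φ = (6.626×10⁻³⁴ J·s)(3×10⁸ m/s) / (2.32 eV × 1.602×10⁻¹⁹ J/eV)
λ₀ = 534.41 nm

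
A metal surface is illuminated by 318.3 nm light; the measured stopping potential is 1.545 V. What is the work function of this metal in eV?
2.35 eV

The stopping potential gives the maximum kinetic energy: KE_max = eV_s = 1.545 eV

From Einstein's photoelectric equation: KE_max = hc/λ - φ
Rearranging: φ = hc/λ - KE_max

Calculate photon energy:
E_photon = hc/λ = (6.626×10⁻³⁴ J·s)(3×10⁸ m/s) / (318.3×10⁻⁹ m) = 3.8952 eV

Therefore:
φ = 3.8952 - 1.545 = 2.35 eV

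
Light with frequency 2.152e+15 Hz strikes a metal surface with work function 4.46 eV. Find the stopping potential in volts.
4.4400 V

The stopping potential V_s satisfies: eV_s = KE_max

First, find KE_max using Einstein's equation:
E_photon = hf = (6.626×10⁻³⁴ J·s)(2.152e+15 Hz) = 8.9000 eV
KE_max = E_photon - φ = 8.9000 - 4.46 = 4.4400 eV

Since eV_s = KE_max:
V_s = KE_max/e = 4.4400 V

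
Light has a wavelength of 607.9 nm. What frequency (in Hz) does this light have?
4.9316e+14 Hz

Using the wave equation: c = fλ

Solving for frequency:
f = c/λ = (3×10⁸ m/s) / (607.9×10⁻⁹ m)
f = 4.9316e+14 Hz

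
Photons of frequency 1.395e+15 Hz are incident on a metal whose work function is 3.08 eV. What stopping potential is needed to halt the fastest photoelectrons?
2.6893 V

The stopping potential V_s satisfies: eV_s = KE_max

First, find KE_max using Einstein's equation:
E_photon = hf = (6.626×10⁻³⁴ J·s)(1.395e+15 Hz) = 5.7693 eV
KE_max = E_photon - φ = 5.7693 - 3.08 = 2.6893 eV

Since eV_s = KE_max:
V_s = KE_max/e = 2.6893 V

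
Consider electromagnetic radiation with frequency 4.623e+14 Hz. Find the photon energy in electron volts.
1.9119 eV

Using E = hf:

E = hf = (6.626×10⁻³⁴ J·s)(4.623e+14 Hz)
E = 1.9119 eV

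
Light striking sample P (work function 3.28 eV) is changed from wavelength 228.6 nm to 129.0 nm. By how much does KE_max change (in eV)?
4.1875 eV

Using Einstein's equation: KE_max = hc/λ - φ

For λ₁ = 228.6 nm:
KE₁ = hc/λ₁ - φ = 5.4236 - 3.28 = 2.1436 eV

For λ₂ = 129.0 nm:
KE₂ = hc/λ₂ - φ = 9.6112 - 3.28 = 6.3312 eV

Change in KE:
ΔKE = KE₂ - KE₁ = 6.3312 - 2.1436 = 4.1875 eV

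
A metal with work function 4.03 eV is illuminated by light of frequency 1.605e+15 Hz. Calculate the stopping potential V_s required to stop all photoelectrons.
2.6077 V

The stopping potential V_s satisfies: eV_s = KE_max

First, find KE_max using Einstein's equation:
E_photon = hf = (6.626×10⁻³⁴ J·s)(1.605e+15 Hz) = 6.6377 eV
KE_max = E_photon - φ = 6.6377 - 4.03 = 2.6077 eV

Since eV_s = KE_max:
V_s = KE_max/e = 2.6077 V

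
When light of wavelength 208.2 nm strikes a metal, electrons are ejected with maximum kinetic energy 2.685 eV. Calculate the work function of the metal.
3.27 eV

From Einstein's photoelectric equation: KE_max = hf - φ = hc/λ - φ

Rearranging for φ:
φ = hc/λ - KE_max

Calculate photon energy:
E_photon = hc/λ = 5.9551 eV

Therefore:
φ = 5.9551 - 2.685 = 3.27 eV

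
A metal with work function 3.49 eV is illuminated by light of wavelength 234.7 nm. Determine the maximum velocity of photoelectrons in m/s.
7.9410e+05 m/s

First, find the maximum kinetic energy:
E_photon = hc/λ = 5.2827 eV
KE_max = E_photon - φ = 5.2827 - 3.49 = 1.7927 eV

Convert to Joules: KE_max = 1.7927 × 1.602×10⁻¹⁹ J = 2.8722e-19 J

Then use KE = ½mv² to find velocity:
v = √(2·KE/m) = √(2 × 2.8722e-19 J / 9.109e-31 kg)
v = 7.9410e+05 m/s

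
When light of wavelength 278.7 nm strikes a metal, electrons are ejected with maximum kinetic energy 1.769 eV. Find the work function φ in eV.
2.68 eV

From Einstein's photoelectric equation: KE_max = hf - φ = hc/λ - φ

Rearranging for φ:
φ = hc/λ - KE_max

Calculate photon energy:
E_photon = hc/λ = 4.4487 eV

Therefore:
φ = 4.4487 - 1.769 = 2.68 eV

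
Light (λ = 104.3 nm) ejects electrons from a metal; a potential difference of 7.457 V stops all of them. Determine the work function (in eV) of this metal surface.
4.43 eV

The stopping potential gives the maximum kinetic energy: KE_max = eV_s = 7.457 eV

From Einstein's photoelectric equation: KE_max = hc/λ - φ
Rearranging: φ = hc/λ - KE_max

Calculate photon energy:
E_photon = hc/λ = (6.626×10⁻³⁴ J·s)(3×10⁸ m/s) / (104.3×10⁻⁹ m) = 11.8873 eV

Therefore:
φ = 11.8873 - 7.457 = 4.43 eV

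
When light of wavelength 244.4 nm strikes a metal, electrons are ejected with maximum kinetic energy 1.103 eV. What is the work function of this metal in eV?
3.97 eV

From Einstein's photoelectric equation: KE_max = hf - φ = hc/λ - φ

Rearranging for φ:
φ = hc/λ - KE_max

Calculate photon energy:
E_photon = hc/λ = 5.0730 eV

Therefore:
φ = 5.0730 - 1.103 = 3.97 eV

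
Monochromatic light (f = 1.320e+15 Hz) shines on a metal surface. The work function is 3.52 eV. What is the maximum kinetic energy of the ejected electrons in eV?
1.9391 eV

Using Einstein's photoelectric equation: KE_max = hf - φ

First, calculate the photon energy:
E_photon = hf = (6.626×10⁻³⁴ J·s)(1.320e+15 Hz)
E_photon = 5.4591 eV

Then, the maximum kinetic energy:
KE_max = E_photon - φ = 5.4591 eV - 3.52 eV = 1.9391 eV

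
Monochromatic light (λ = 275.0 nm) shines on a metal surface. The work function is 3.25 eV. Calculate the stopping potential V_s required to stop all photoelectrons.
1.2585 V

The stopping potential V_s satisfies: eV_s = KE_max

First, find KE_max using Einstein's equation:
E_photon = hc/λ = 4.5085 eV
KE_max = E_photon - φ = 4.5085 - 3.25 = 1.2585 eV

Since eV_s = KE_max:
V_s = KE_max/e = 1.2585 V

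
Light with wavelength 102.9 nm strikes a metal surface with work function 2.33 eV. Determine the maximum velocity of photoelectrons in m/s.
1.8490e+06 m/s

First, find the maximum kinetic energy:
E_photon = hc/λ = 12.0490 eV
KE_max = E_photon - φ = 12.0490 - 2.33 = 9.7190 eV

Convert to Joules: KE_max = 9.7190 × 1.602×10⁻¹⁹ J = 1.5572e-18 J

Then use KE = ½mv² to find velocity:
v = √(2·KE/m) = √(2 × 1.5572e-18 J / 9.109e-31 kg)
v = 1.8490e+06 m/s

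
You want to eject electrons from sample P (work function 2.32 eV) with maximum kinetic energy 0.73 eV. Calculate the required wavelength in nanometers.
406.51 nm

From Einstein's equation: KE_max = hc/λ - φ

Rearranging for λ:
hc/λ = KE_max + φ
λ = hc/(KE_max + φ)

Required photon energy:
E_photon = KE_max + φ = 0.73 + 2.32 = 3.05 eV

Required wavelength:
λ = hc/E_photon = (6.626×10⁻³⁴)(3×10⁸) / (3.05 × 1.602×10⁻¹⁹)
λ = 406.51 nm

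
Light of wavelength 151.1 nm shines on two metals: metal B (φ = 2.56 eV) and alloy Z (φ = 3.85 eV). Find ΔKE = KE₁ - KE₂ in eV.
1.2900 eV

Using KE_max = hc/λ - φ for each metal:

Photon energy: E = hc/λ = 8.2054 eV

For metal B (φ₁ = 2.56 eV):
KE₁ = E - φ₁ = 8.2054 - 2.56 = 5.6454 eV

For alloy Z (φ₂ = 3.85 eV):
KE₂ = E - φ₂ = 8.2054 - 3.85 = 4.3554 eV

Difference:
ΔKE = KE₁ - KE₂ = 5.6454 - 4.3554 = 1.2900 eV

Note: The difference equals the difference in work functions: 3.85 - 2.56 = 1.29 eV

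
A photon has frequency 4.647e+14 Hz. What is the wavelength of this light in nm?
645.13 nm

Using the wave equation: c = fλ

Solving for wavelength:
λ = c/f = (3×10⁸ m/s) / (4.647e+14 Hz)
λ = 645.13 nm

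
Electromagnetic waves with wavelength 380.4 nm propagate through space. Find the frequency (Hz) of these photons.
7.8810e+14 Hz

Using the wave equation: c = fλ

Solving for frequency:
f = c/λ = (3×10⁸ m/s) / (380.4×10⁻⁹ m)
f = 7.8810e+14 Hz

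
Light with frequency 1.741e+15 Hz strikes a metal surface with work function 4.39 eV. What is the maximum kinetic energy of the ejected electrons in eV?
2.8102 eV

Using Einstein's photoelectric equation: KE_max = hf - φ

First, calculate the photon energy:
E_photon = hf = (6.626×10⁻³⁴ J·s)(1.741e+15 Hz)
E_photon = 7.2002 eV

Then, the maximum kinetic energy:
KE_max = E_photon - φ = 7.2002 eV - 4.39 eV = 2.8102 eV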